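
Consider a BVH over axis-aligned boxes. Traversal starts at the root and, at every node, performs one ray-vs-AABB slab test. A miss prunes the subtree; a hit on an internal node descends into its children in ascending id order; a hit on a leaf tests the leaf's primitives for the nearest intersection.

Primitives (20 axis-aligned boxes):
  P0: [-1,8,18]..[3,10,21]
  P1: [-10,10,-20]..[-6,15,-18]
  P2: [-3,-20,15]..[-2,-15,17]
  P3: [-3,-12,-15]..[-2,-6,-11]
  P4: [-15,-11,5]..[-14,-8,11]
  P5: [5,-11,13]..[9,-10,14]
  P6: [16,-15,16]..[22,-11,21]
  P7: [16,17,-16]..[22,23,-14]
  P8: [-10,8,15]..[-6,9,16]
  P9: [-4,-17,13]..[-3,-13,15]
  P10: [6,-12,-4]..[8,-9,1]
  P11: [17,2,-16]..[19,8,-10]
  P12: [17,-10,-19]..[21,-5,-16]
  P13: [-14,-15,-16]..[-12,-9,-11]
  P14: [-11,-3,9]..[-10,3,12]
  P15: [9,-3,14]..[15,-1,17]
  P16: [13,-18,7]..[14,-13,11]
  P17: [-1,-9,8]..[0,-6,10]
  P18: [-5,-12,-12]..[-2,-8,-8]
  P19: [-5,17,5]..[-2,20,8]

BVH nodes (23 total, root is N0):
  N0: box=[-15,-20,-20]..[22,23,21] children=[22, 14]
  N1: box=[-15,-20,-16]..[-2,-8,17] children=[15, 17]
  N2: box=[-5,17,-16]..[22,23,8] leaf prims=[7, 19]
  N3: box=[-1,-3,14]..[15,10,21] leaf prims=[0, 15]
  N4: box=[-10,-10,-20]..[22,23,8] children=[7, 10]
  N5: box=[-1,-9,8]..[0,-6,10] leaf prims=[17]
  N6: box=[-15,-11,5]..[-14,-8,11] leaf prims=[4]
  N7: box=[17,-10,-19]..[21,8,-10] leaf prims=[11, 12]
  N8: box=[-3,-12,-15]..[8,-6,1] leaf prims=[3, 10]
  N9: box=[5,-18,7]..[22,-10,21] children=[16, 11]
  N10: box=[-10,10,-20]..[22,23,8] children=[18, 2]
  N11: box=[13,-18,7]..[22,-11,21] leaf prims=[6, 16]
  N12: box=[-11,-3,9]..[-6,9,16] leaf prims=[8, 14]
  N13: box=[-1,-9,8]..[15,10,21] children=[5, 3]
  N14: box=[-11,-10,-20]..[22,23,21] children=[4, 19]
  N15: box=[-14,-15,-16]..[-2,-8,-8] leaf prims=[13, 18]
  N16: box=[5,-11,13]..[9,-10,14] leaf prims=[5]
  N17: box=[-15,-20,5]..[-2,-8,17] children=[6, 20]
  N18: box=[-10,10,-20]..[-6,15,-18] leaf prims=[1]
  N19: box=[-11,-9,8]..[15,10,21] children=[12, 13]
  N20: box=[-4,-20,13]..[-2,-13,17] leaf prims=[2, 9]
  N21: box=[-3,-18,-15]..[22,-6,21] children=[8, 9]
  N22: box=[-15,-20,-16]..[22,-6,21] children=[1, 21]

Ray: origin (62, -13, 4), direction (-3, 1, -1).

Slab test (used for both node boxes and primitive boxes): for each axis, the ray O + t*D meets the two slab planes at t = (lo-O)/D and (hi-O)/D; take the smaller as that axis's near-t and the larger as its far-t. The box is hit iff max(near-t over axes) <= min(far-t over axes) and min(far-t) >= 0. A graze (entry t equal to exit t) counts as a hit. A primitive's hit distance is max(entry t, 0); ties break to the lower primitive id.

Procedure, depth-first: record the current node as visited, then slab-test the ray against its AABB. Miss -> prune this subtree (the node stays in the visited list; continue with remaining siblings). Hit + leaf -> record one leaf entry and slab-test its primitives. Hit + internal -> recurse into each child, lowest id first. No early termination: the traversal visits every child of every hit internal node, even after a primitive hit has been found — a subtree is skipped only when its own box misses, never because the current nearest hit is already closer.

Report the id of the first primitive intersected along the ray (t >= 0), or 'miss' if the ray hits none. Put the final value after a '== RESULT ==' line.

Traverse from the root:
N0 x:[40/3,77/3] y:[-7,36] z:[-17,24] -> hit [40/3,24], descend [14, 22]
  N14 x:[40/3,73/3] y:[3,36] z:[-17,24] -> hit [40/3,24], descend [4, 19]
    N4 x:[40/3,24] y:[3,36] z:[-4,24] -> hit [40/3,24], descend [7, 10]
      N7 x:[41/3,15] y:[3,21] z:[14,23] -> hit [14,15] leaf, test {P11@t=15, P12(miss)}
      N10 x:[40/3,24] y:[23,36] z:[-4,24] -> hit [23,24], descend [2, 18]
        N2 x:[40/3,67/3] y:[30,36] z:[-4,20] -> miss, prune
        N18 x:[68/3,24] y:[23,28] z:[22,24] -> hit [23,24] leaf, test {P1@t=23}
    N19 x:[47/3,73/3] y:[4,23] z:[-17,-4] -> miss, prune
  N22 x:[40/3,77/3] y:[-7,7] z:[-17,20] -> miss, prune

9 AABB tests over nodes [0, 14, 4, 7, 10, 2, 18, 19, 22]; 2 leaves entered; closest P11.

== RESULT ==
11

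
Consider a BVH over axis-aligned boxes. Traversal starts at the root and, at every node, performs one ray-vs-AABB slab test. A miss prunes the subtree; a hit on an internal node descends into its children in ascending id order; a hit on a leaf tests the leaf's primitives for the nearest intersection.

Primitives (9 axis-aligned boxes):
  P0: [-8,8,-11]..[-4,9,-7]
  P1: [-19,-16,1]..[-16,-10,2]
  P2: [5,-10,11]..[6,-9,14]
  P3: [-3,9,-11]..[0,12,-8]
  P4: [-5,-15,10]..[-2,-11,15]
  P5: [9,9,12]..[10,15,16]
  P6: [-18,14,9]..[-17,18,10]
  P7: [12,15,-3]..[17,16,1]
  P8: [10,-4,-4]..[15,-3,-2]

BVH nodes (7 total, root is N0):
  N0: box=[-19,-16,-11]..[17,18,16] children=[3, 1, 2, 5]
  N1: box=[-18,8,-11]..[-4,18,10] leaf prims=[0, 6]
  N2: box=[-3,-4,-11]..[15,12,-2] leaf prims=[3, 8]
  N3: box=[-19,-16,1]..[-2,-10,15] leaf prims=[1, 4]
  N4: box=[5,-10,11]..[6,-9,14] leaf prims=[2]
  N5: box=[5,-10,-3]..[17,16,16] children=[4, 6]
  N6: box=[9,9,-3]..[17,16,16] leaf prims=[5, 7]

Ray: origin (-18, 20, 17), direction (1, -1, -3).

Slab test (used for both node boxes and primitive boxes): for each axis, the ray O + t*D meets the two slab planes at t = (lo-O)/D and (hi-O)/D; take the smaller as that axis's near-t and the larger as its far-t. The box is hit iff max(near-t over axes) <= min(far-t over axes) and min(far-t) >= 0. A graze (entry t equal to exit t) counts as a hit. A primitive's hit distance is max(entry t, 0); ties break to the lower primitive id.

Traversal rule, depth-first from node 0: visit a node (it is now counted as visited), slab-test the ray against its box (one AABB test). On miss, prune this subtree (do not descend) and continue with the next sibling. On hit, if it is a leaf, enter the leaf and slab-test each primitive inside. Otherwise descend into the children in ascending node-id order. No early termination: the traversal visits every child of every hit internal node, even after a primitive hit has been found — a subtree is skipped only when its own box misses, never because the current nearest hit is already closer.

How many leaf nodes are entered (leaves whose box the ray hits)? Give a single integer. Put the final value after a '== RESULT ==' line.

Traverse from the root:
N0 x:[-1,35] y:[2,36] z:[1/3,28/3] -> hit [2,28/3], descend [1, 2, 3, 5]
  N1 x:[0,14] y:[2,12] z:[7/3,28/3] -> hit [7/3,28/3] leaf, test {P0(miss), P6(miss)}
  N2 x:[15,33] y:[8,24] z:[19/3,28/3] -> miss, prune
  N3 x:[-1,16] y:[30,36] z:[2/3,16/3] -> miss, prune
  N5 x:[23,35] y:[4,30] z:[1/3,20/3] -> miss, prune

5 AABB tests over nodes [0, 1, 2, 3, 5]; 1 leaf entered; closest miss.

== RESULT ==
1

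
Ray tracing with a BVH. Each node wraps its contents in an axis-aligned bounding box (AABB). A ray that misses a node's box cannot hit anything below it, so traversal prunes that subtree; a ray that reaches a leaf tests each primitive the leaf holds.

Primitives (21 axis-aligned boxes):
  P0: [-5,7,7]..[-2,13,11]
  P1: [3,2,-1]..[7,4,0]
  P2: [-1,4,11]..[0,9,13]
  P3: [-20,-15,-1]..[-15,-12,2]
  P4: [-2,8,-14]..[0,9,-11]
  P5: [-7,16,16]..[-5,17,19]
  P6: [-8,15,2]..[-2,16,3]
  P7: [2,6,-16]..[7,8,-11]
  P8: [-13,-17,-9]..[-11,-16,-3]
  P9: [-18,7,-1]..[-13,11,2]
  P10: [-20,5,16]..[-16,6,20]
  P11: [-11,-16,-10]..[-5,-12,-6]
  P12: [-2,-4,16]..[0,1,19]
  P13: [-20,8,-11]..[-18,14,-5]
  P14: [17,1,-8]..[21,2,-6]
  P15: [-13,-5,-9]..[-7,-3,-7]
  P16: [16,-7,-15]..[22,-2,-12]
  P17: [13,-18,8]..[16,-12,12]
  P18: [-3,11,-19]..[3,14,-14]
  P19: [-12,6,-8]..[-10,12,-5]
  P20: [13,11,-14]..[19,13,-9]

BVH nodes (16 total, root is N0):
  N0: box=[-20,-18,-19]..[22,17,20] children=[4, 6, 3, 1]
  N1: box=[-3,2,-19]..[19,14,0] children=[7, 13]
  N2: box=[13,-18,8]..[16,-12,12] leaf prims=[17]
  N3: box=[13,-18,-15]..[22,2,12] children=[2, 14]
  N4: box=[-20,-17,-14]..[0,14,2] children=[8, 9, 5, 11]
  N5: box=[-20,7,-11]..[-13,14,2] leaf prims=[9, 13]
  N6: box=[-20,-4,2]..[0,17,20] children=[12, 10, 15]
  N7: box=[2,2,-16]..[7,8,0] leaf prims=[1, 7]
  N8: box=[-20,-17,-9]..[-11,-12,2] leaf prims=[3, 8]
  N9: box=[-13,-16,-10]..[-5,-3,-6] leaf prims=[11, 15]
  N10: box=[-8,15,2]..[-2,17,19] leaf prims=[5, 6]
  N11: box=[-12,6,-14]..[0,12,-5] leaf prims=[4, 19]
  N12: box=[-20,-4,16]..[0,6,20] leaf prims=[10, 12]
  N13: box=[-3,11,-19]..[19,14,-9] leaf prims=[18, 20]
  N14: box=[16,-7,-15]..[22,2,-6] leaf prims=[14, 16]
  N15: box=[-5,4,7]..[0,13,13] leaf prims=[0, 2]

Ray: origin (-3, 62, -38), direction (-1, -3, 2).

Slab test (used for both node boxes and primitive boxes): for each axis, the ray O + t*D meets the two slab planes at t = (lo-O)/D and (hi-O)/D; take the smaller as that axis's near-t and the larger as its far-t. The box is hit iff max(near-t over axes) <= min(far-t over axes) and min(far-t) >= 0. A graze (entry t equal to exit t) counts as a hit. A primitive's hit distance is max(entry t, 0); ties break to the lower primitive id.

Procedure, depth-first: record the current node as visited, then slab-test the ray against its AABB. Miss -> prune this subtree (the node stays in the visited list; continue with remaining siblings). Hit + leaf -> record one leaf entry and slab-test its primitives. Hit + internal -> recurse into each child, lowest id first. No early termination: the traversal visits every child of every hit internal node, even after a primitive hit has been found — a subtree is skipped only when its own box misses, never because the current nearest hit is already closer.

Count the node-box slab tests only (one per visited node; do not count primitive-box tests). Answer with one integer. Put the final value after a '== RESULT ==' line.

Walk:
N0 x:[-25,17] y:[15,80/3] z:[19/2,29] -> hit [15,17], descend [1, 3, 4, 6]
  N1 x:[-22,0] y:[16,20] z:[19/2,19] -> miss, prune
  N3 x:[-25,-16] y:[20,80/3] z:[23/2,25] -> miss, prune
  N4 x:[-3,17] y:[16,79/3] z:[12,20] -> hit [16,17], descend [5, 8, 9, 11]
    N5 x:[10,17] y:[16,55/3] z:[27/2,20] -> hit [16,17] leaf, test {P9(miss), P13@t=16}
    N8 x:[8,17] y:[74/3,79/3] z:[29/2,20] -> miss, prune
    N9 x:[2,10] y:[65/3,26] z:[14,16] -> miss, prune
    N11 x:[-3,9] y:[50/3,56/3] z:[12,33/2] -> miss, prune
  N6 x:[-3,17] y:[15,22] z:[20,29] -> miss, prune

Summary -> nodes [0, 1, 3, 4, 5, 8, 9, 11, 6]; box-tests=9; leaf-entries=1; first=P13

== RESULT ==
9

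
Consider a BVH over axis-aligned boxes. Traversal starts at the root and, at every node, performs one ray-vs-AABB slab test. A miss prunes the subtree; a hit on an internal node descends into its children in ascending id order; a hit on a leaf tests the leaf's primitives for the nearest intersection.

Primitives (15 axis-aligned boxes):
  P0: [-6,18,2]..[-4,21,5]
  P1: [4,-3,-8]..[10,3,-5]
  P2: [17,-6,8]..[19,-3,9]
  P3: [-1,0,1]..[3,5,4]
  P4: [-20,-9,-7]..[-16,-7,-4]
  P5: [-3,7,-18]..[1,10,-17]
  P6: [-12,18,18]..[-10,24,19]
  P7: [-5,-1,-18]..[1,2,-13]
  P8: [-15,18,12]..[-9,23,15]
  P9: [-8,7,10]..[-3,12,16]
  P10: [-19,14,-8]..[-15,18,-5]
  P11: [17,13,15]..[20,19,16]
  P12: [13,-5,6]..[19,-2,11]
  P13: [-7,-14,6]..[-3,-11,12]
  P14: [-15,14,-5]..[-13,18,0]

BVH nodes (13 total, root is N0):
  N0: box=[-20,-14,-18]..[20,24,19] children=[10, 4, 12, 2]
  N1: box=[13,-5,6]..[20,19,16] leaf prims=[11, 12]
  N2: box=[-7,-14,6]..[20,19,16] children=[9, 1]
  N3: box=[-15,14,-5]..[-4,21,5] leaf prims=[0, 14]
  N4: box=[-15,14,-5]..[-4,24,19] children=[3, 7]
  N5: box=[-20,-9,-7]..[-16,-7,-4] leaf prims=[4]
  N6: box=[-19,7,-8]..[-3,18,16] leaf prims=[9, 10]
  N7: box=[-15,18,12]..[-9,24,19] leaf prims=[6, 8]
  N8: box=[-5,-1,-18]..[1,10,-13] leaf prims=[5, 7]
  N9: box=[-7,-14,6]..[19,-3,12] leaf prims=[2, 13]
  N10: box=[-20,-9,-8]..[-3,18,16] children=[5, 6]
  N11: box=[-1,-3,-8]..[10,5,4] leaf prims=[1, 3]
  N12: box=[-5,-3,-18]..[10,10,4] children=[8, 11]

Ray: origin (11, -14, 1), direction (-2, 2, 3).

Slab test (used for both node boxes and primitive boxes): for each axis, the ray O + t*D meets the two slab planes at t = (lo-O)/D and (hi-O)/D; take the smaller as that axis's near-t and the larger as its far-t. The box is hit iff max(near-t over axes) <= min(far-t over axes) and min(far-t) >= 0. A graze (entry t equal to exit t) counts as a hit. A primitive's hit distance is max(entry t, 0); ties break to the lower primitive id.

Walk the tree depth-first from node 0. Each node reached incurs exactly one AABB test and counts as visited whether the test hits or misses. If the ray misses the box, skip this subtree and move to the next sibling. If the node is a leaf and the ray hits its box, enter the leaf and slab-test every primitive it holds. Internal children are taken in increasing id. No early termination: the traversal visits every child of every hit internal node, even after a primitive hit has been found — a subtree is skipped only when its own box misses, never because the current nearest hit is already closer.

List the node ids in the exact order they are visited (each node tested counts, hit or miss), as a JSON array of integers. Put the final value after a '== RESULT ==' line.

Trace the traversal:
N0 x:[-9/2,31/2] y:[0,19] z:[-19/3,6] -> hit [0,6], descend [2, 4, 10, 12]
  N2 x:[-9/2,9] y:[0,33/2] z:[5/3,5] -> hit [5/3,5], descend [1, 9]
    N1 x:[-9/2,-1] y:[9/2,33/2] z:[5/3,5] -> miss, prune
    N9 x:[-4,9] y:[0,11/2] z:[5/3,11/3] -> hit [5/3,11/3] leaf, test {P2(miss), P13(miss)}
  N4 x:[15/2,13] y:[14,19] z:[-2,6] -> miss, prune
  N10 x:[7,31/2] y:[5/2,16] z:[-3,5] -> miss, prune
  N12 x:[1/2,8] y:[11/2,12] z:[-19/3,1] -> miss, prune

order=[0, 2, 1, 9, 4, 10, 12]  |boxes|=7  |leaves|=1  hit=miss

== RESULT ==
[0, 2, 1, 9, 4, 10, 12]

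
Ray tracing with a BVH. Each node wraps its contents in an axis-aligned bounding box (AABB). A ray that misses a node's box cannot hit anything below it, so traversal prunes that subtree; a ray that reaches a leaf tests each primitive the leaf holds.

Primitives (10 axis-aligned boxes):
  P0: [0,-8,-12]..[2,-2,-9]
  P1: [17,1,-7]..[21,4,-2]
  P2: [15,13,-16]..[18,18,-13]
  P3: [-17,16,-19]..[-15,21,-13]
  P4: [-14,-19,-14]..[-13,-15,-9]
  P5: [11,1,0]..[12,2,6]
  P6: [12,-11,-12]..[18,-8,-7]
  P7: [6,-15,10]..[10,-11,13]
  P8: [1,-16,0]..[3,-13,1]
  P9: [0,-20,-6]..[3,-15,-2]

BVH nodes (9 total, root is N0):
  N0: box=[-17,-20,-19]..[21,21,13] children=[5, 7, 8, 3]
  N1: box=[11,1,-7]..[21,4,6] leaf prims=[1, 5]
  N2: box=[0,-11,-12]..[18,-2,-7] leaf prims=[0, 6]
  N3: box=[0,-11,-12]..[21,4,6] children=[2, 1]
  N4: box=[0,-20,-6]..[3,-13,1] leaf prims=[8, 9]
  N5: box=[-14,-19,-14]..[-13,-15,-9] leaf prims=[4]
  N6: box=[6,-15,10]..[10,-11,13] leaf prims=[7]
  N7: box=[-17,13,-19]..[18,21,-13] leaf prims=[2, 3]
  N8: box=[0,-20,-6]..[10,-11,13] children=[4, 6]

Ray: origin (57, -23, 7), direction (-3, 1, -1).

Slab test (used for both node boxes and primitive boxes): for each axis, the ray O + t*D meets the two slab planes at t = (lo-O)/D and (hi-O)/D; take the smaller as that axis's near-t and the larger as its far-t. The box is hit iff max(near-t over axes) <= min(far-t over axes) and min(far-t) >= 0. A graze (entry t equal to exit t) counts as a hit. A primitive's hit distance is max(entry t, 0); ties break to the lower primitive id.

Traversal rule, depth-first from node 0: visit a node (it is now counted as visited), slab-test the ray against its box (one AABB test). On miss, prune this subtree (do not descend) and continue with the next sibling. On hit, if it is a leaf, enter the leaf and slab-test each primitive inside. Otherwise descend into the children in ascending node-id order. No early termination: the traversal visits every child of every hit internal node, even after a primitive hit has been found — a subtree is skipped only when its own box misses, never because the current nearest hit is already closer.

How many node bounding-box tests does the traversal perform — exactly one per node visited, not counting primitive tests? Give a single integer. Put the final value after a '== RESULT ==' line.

Walk:
N0 x:[12,74/3] y:[3,44] z:[-6,26] -> hit [12,74/3], descend [3, 5, 7, 8]
  N3 x:[12,19] y:[12,27] z:[1,19] -> hit [12,19], descend [1, 2]
    N1 x:[12,46/3] y:[24,27] z:[1,14] -> miss, prune
    N2 x:[13,19] y:[12,21] z:[14,19] -> hit [14,19] leaf, test {P0@t=55/3, P6@t=14}
  N5 x:[70/3,71/3] y:[4,8] z:[16,21] -> miss, prune
  N7 x:[13,74/3] y:[36,44] z:[20,26] -> miss, prune
  N8 x:[47/3,19] y:[3,12] z:[-6,13] -> miss, prune

order=[0, 3, 1, 2, 5, 7, 8]  |boxes|=7  |leaves|=1  hit=P6

== RESULT ==
7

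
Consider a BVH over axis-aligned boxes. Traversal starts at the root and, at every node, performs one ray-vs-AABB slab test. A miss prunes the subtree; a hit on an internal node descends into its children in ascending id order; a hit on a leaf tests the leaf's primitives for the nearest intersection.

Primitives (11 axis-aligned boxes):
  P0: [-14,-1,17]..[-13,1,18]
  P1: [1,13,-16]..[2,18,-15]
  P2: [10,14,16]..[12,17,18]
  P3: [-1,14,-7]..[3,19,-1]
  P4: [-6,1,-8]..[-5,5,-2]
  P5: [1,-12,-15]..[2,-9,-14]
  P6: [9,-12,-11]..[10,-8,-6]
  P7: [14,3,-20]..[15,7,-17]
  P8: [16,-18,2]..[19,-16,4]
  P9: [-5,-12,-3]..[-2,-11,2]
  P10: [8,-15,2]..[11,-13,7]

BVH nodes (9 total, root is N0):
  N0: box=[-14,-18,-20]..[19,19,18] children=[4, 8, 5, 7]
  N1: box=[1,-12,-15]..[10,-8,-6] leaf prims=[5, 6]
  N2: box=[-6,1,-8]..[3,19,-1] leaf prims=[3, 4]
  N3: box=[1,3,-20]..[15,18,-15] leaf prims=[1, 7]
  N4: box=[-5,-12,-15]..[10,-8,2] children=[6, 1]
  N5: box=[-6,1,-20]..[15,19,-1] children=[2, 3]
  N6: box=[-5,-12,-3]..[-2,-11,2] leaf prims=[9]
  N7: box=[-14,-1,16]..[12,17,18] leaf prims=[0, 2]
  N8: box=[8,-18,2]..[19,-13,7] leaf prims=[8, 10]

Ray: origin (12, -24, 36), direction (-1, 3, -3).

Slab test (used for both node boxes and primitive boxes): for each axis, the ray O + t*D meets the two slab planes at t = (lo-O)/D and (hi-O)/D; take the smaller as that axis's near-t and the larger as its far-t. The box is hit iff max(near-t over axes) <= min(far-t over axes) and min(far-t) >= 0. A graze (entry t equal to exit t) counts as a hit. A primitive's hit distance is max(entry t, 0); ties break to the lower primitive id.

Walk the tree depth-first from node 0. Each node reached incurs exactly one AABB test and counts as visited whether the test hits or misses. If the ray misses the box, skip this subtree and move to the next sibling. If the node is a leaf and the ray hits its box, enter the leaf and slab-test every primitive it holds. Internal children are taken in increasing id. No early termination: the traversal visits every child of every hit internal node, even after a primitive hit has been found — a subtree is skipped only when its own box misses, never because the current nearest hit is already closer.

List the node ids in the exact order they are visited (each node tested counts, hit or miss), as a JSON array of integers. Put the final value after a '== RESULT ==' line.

Traverse from the root:
N0 x:[-7,26] y:[2,43/3] z:[6,56/3] -> hit [6,43/3], descend [4, 5, 7, 8]
  N4 x:[2,17] y:[4,16/3] z:[34/3,17] -> miss, prune
  N5 x:[-3,18] y:[25/3,43/3] z:[37/3,56/3] -> hit [37/3,43/3], descend [2, 3]
    N2 x:[9,18] y:[25/3,43/3] z:[37/3,44/3] -> hit [37/3,43/3] leaf, test {P3@t=38/3, P4(miss)}
    N3 x:[-3,11] y:[9,14] z:[17,56/3] -> miss, prune
  N7 x:[0,26] y:[23/3,41/3] z:[6,20/3] -> miss, prune
  N8 x:[-7,4] y:[2,11/3] z:[29/3,34/3] -> miss, prune

Summary -> nodes [0, 4, 5, 2, 3, 7, 8]; box-tests=7; leaf-entries=1; first=P3

== RESULT ==
[0, 4, 5, 2, 3, 7, 8]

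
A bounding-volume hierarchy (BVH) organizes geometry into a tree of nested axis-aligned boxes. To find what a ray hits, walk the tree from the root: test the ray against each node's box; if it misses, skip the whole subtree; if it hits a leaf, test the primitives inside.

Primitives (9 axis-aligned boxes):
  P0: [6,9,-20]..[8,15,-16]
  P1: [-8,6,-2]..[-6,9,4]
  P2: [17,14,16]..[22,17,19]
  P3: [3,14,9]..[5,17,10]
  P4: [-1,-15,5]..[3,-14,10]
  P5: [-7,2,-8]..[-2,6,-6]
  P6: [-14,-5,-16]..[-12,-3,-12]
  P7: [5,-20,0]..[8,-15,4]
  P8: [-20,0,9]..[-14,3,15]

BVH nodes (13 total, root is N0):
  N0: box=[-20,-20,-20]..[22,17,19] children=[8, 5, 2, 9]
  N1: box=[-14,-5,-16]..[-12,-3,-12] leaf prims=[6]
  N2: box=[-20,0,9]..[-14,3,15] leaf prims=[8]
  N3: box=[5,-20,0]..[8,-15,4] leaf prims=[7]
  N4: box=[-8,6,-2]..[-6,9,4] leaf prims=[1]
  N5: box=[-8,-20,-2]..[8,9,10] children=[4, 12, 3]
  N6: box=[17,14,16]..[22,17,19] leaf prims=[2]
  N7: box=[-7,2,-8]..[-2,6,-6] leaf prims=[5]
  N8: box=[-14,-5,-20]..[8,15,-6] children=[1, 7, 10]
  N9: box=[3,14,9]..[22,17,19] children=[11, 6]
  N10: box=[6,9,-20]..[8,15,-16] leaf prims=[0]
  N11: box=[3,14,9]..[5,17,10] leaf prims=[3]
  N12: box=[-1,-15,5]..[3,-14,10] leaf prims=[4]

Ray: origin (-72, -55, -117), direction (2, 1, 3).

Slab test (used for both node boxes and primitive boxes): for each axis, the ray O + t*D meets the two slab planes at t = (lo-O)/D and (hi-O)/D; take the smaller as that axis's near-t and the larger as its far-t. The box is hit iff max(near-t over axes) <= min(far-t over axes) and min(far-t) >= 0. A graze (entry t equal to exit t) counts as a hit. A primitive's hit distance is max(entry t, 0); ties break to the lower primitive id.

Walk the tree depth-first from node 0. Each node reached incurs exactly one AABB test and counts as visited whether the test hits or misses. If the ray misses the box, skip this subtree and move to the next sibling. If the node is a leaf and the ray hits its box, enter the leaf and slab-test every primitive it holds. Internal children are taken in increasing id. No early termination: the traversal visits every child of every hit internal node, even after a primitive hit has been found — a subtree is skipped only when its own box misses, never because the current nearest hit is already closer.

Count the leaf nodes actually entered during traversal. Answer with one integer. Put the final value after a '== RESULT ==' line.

Walk:
N0 x:[26,47] y:[35,72] z:[97/3,136/3] -> hit [35,136/3], descend [2, 5, 8, 9]
  N2 x:[26,29] y:[55,58] z:[42,44] -> miss, prune
  N5 x:[32,40] y:[35,64] z:[115/3,127/3] -> hit [115/3,40], descend [3, 4, 12]
    N3 x:[77/2,40] y:[35,40] z:[39,121/3] -> hit [39,40] leaf, test {P7@t=39}
    N4 x:[32,33] y:[61,64] z:[115/3,121/3] -> miss, prune
    N12 x:[71/2,75/2] y:[40,41] z:[122/3,127/3] -> miss, prune
  N8 x:[29,40] y:[50,70] z:[97/3,37] -> miss, prune
  N9 x:[75/2,47] y:[69,72] z:[42,136/3] -> miss, prune

order=[0, 2, 5, 3, 4, 12, 8, 9]  |boxes|=8  |leaves|=1  hit=P7

== RESULT ==
1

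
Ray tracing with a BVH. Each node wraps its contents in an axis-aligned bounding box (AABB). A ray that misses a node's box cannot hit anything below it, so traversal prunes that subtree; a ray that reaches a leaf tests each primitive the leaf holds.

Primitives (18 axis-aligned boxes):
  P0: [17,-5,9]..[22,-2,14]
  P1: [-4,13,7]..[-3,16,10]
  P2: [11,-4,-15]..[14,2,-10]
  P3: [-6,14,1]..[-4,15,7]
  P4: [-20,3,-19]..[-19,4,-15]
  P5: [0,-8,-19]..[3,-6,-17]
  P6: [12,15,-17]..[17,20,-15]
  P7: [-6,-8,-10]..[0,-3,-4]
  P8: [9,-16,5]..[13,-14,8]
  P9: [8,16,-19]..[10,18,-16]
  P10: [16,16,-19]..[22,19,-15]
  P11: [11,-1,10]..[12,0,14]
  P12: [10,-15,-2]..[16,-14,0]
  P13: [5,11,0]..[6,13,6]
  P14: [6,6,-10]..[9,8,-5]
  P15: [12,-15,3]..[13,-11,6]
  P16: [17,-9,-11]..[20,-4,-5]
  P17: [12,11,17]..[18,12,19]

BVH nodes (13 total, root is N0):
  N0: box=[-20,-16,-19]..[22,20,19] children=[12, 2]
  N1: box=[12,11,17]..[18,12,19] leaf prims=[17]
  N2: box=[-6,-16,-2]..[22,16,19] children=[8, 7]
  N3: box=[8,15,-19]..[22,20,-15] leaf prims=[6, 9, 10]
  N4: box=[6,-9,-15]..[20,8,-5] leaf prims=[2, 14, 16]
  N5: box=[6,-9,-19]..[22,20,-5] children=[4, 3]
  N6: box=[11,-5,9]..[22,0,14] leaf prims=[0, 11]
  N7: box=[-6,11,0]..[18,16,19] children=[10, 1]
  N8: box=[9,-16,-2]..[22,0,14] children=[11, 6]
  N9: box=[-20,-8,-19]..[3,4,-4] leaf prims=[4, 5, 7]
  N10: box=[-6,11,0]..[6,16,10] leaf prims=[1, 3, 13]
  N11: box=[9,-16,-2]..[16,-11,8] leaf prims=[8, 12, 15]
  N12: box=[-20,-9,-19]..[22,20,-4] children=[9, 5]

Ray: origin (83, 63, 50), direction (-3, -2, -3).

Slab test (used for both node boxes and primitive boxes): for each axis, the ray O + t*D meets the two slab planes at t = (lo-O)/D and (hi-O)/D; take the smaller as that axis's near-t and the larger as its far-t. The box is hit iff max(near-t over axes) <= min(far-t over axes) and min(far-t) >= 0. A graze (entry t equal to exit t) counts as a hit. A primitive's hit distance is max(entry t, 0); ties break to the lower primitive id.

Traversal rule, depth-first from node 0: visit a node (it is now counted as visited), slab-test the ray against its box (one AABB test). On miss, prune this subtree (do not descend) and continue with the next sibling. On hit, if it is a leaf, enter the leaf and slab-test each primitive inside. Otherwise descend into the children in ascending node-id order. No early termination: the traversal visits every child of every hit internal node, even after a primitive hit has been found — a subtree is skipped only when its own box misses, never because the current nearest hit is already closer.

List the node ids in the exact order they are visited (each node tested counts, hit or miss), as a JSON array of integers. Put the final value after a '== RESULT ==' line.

Walk:
N0 x:[61/3,103/3] y:[43/2,79/2] z:[31/3,23] -> hit [43/2,23], descend [2, 12]
  N2 x:[61/3,89/3] y:[47/2,79/2] z:[31/3,52/3] -> miss, prune
  N12 x:[61/3,103/3] y:[43/2,36] z:[18,23] -> hit [43/2,23], descend [5, 9]
    N5 x:[61/3,77/3] y:[43/2,36] z:[55/3,23] -> hit [43/2,23], descend [3, 4]
      N3 x:[61/3,25] y:[43/2,24] z:[65/3,23] -> hit [65/3,23] leaf, test {P6@t=22, P9(miss), P10@t=22}
      N4 x:[21,77/3] y:[55/2,36] z:[55/3,65/3] -> miss, prune
    N9 x:[80/3,103/3] y:[59/2,71/2] z:[18,23] -> miss, prune

7 AABB tests over nodes [0, 2, 12, 5, 3, 4, 9]; 1 leaf entered; closest P6.

== RESULT ==
[0, 2, 12, 5, 3, 4, 9]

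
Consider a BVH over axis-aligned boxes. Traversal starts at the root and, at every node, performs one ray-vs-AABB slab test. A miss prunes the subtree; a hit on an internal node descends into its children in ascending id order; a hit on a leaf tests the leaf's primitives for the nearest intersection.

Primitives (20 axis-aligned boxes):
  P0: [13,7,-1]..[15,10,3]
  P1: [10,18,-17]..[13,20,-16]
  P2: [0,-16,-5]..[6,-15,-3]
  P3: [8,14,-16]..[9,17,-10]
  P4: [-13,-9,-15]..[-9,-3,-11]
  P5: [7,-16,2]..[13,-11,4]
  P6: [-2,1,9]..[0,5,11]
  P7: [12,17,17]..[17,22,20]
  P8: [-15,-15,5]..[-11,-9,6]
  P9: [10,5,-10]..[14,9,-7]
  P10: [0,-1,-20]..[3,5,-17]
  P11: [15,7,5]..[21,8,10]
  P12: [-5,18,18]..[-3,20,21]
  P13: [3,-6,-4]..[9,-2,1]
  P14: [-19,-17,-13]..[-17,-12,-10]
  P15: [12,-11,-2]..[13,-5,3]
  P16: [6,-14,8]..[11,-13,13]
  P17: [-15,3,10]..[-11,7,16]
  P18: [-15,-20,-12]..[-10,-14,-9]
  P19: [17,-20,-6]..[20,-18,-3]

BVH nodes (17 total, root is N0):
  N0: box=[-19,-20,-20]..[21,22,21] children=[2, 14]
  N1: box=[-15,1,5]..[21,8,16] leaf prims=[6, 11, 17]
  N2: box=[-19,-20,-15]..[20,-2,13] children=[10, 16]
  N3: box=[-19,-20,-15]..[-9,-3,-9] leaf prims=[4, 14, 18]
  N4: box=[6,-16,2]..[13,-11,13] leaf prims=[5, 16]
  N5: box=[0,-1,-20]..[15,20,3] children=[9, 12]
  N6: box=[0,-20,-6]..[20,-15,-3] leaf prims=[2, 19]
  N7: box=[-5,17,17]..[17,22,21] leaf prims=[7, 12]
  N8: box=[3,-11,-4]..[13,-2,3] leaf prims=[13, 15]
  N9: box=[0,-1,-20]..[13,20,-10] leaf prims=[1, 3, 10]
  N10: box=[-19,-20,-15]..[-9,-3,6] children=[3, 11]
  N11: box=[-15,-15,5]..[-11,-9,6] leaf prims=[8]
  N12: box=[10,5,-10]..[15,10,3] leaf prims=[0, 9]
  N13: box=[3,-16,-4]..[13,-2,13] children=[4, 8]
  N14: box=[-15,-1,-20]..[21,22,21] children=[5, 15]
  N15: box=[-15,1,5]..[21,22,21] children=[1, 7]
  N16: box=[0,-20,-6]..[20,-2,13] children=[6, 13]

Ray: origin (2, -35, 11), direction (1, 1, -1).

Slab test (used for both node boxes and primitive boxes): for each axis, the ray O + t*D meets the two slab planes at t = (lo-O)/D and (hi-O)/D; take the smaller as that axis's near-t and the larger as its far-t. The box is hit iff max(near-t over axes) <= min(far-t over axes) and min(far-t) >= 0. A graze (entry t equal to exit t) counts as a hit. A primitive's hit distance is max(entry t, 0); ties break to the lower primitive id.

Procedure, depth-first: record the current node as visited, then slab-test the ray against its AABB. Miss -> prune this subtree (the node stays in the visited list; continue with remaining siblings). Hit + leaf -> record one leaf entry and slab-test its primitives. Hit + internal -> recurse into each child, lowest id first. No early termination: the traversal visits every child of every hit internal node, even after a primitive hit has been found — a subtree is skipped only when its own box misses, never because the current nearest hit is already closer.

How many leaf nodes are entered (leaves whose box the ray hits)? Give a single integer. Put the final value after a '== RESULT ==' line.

Walk:
N0 x:[-21,19] y:[15,57] z:[-10,31] -> hit [15,19], descend [2, 14]
  N2 x:[-21,18] y:[15,33] z:[-2,26] -> hit [15,18], descend [10, 16]
    N10 x:[-21,-11] y:[15,32] z:[5,26] -> miss, prune
    N16 x:[-2,18] y:[15,33] z:[-2,17] -> hit [15,17], descend [6, 13]
      N6 x:[-2,18] y:[15,20] z:[14,17] -> hit [15,17] leaf, test {P2(miss), P19@t=15}
      N13 x:[1,11] y:[19,33] z:[-2,15] -> miss, prune
  N14 x:[-17,19] y:[34,57] z:[-10,31] -> miss, prune

Visited [0, 2, 10, 16, 6, 13, 14]. Tests: 7 box, 1 leaf. Nearest: P19.

== RESULT ==
1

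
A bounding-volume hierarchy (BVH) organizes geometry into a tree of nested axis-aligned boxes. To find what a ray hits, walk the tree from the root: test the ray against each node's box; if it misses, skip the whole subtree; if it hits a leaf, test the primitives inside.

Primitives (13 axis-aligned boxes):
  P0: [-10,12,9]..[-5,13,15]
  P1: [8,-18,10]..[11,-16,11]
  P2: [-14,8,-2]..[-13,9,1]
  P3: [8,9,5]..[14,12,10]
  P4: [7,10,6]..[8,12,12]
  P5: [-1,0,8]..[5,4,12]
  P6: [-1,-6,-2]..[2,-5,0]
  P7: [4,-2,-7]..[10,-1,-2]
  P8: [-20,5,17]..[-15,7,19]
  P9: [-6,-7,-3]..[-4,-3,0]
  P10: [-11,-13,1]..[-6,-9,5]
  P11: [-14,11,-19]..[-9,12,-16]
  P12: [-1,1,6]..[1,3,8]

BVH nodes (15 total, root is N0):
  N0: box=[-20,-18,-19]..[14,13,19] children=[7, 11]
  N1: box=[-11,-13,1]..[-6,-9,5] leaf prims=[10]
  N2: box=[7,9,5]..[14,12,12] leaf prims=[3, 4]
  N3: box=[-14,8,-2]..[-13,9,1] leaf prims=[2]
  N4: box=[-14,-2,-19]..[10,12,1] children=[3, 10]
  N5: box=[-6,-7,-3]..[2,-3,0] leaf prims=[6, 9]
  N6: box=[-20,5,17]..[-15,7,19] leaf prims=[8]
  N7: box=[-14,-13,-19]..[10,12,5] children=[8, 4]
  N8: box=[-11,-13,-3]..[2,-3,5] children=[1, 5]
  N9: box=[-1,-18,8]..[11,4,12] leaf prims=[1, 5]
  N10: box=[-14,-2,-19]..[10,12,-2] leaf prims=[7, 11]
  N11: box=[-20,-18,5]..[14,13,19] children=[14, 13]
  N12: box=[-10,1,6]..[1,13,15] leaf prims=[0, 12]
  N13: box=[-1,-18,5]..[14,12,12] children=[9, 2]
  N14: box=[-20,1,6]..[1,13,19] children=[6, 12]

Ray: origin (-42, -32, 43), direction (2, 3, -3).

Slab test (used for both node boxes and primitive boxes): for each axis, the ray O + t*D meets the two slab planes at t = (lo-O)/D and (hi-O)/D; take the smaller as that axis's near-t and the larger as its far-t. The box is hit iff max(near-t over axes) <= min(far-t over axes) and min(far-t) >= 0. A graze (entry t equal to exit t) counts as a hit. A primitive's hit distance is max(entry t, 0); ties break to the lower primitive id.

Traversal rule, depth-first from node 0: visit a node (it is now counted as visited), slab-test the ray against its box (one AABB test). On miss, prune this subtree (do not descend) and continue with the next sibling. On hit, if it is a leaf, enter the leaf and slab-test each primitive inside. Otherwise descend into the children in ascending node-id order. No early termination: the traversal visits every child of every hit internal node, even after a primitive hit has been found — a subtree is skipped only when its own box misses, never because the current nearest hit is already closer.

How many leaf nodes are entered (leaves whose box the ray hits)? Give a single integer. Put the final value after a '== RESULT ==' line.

Walk:
N0 x:[11,28] y:[14/3,15] z:[8,62/3] -> hit [11,15], descend [7, 11]
  N7 x:[14,26] y:[19/3,44/3] z:[38/3,62/3] -> hit [14,44/3], descend [4, 8]
    N4 x:[14,26] y:[10,44/3] z:[14,62/3] -> hit [14,44/3], descend [3, 10]
      N3 x:[14,29/2] y:[40/3,41/3] z:[14,15] -> miss, prune
      N10 x:[14,26] y:[10,44/3] z:[15,62/3] -> miss, prune
    N8 x:[31/2,22] y:[19/3,29/3] z:[38/3,46/3] -> miss, prune
  N11 x:[11,28] y:[14/3,15] z:[8,38/3] -> hit [11,38/3], descend [13, 14]
    N13 x:[41/2,28] y:[14/3,44/3] z:[31/3,38/3] -> miss, prune
    N14 x:[11,43/2] y:[11,15] z:[8,37/3] -> hit [11,37/3], descend [6, 12]
      N6 x:[11,27/2] y:[37/3,13] z:[8,26/3] -> miss, prune
      N12 x:[16,43/2] y:[11,15] z:[28/3,37/3] -> miss, prune

Summary -> nodes [0, 7, 4, 3, 10, 8, 11, 13, 14, 6, 12]; box-tests=11; leaf-entries=0; first=miss

== RESULT ==
0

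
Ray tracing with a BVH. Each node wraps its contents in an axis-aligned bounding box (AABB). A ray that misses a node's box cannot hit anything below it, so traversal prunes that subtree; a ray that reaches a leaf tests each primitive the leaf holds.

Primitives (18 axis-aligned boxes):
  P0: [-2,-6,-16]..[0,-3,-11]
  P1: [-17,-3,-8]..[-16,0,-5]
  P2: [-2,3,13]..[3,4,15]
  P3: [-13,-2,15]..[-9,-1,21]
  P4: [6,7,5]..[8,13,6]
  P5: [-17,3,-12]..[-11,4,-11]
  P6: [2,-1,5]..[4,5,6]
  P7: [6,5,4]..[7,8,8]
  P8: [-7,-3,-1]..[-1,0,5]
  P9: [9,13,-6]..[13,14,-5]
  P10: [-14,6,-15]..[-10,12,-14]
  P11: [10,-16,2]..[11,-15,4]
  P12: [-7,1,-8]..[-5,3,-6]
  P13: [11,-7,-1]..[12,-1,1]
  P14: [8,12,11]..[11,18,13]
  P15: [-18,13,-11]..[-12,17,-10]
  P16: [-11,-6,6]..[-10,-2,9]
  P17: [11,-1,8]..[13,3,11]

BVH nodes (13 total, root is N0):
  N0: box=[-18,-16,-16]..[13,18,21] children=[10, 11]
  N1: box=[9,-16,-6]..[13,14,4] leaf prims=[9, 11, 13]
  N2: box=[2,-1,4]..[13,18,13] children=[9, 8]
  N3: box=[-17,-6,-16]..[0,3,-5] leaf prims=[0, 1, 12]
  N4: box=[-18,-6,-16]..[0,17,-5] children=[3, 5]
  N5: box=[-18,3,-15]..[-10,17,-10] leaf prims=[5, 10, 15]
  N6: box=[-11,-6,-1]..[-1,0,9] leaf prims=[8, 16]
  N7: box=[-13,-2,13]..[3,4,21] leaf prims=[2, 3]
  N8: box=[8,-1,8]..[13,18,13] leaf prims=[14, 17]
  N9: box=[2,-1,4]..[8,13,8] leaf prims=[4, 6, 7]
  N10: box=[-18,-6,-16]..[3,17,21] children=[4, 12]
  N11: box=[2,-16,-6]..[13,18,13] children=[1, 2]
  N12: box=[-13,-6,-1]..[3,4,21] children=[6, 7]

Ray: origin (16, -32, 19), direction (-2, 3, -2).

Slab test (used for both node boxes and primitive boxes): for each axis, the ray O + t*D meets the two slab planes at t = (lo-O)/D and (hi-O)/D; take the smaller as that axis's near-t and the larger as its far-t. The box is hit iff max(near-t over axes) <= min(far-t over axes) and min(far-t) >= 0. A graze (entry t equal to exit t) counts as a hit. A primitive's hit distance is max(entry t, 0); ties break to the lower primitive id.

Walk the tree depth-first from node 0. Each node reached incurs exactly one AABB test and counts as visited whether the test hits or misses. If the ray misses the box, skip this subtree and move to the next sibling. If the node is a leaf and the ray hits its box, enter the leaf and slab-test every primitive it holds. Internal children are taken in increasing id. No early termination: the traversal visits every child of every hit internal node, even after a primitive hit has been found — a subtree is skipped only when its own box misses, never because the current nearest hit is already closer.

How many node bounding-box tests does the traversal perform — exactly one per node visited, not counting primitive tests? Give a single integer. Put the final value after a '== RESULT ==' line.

Traverse from the root:
N0 x:[3/2,17] y:[16/3,50/3] z:[-1,35/2] -> hit [16/3,50/3], descend [10, 11]
  N10 x:[13/2,17] y:[26/3,49/3] z:[-1,35/2] -> hit [26/3,49/3], descend [4, 12]
    N4 x:[8,17] y:[26/3,49/3] z:[12,35/2] -> hit [12,49/3], descend [3, 5]
      N3 x:[8,33/2] y:[26/3,35/3] z:[12,35/2] -> miss, prune
      N5 x:[13,17] y:[35/3,49/3] z:[29/2,17] -> hit [29/2,49/3] leaf, test {P5(miss), P10(miss), P15@t=15}
    N12 x:[13/2,29/2] y:[26/3,12] z:[-1,10] -> hit [26/3,10], descend [6, 7]
      N6 x:[17/2,27/2] y:[26/3,32/3] z:[5,10] -> hit [26/3,10] leaf, test {P8@t=29/3, P16(miss)}
      N7 x:[13/2,29/2] y:[10,12] z:[-1,3] -> miss, prune
  N11 x:[3/2,7] y:[16/3,50/3] z:[3,25/2] -> hit [16/3,7], descend [1, 2]
    N1 x:[3/2,7/2] y:[16/3,46/3] z:[15/2,25/2] -> miss, prune
    N2 x:[3/2,7] y:[31/3,50/3] z:[3,15/2] -> miss, prune

order=[0, 10, 4, 3, 5, 12, 6, 7, 11, 1, 2]  |boxes|=11  |leaves|=2  hit=P8

== RESULT ==
11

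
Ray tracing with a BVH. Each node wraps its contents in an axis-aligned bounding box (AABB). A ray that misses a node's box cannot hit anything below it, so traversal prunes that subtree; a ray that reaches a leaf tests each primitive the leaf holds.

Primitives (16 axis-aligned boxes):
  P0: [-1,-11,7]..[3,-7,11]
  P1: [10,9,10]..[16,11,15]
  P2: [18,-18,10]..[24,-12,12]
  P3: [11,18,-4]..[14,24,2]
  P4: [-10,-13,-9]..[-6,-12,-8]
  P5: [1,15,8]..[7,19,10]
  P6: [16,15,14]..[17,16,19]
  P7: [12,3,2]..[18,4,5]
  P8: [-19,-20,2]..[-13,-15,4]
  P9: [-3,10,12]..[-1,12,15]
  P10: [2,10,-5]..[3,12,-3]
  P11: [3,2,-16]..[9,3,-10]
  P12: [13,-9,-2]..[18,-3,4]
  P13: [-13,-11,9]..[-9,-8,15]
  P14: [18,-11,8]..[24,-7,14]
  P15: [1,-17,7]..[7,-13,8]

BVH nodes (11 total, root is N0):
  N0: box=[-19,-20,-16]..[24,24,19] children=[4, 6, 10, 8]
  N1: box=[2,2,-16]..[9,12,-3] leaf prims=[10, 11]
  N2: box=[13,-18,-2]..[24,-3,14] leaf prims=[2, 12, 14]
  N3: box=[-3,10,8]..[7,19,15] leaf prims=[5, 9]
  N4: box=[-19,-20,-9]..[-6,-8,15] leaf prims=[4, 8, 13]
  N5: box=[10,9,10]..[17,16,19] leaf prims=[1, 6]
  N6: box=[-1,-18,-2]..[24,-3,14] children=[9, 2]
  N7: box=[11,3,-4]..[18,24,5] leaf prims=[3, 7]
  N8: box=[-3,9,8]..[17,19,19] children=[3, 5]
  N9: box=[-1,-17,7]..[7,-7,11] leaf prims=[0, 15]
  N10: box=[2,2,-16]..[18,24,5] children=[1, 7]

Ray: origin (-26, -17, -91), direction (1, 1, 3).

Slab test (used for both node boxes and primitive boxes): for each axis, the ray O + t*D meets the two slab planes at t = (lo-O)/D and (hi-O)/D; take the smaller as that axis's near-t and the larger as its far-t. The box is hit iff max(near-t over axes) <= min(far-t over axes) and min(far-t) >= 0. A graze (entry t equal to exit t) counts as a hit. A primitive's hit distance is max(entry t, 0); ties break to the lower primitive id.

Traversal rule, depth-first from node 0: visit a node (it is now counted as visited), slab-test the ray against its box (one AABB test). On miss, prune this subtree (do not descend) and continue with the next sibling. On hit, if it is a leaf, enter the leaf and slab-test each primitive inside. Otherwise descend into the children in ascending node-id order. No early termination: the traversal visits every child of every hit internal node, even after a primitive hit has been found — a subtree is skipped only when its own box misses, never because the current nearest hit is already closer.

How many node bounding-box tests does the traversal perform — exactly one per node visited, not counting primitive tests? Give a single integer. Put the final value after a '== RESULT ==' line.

Walk:
N0 x:[7,50] y:[-3,41] z:[25,110/3] -> hit [25,110/3], descend [4, 6, 8, 10]
  N4 x:[7,20] y:[-3,9] z:[82/3,106/3] -> miss, prune
  N6 x:[25,50] y:[-1,14] z:[89/3,35] -> miss, prune
  N8 x:[23,43] y:[26,36] z:[33,110/3] -> hit [33,36], descend [3, 5]
    N3 x:[23,33] y:[27,36] z:[33,106/3] -> hit [33,33] leaf, test {P5@t=33, P9(miss)}
    N5 x:[36,43] y:[26,33] z:[101/3,110/3] -> miss, prune
  N10 x:[28,44] y:[19,41] z:[25,32] -> hit [28,32], descend [1, 7]
    N1 x:[28,35] y:[19,29] z:[25,88/3] -> hit [28,29] leaf, test {P10@t=86/3, P11(miss)}
    N7 x:[37,44] y:[20,41] z:[29,32] -> miss, prune

Visited [0, 4, 6, 8, 3, 5, 10, 1, 7]. Tests: 9 box, 2 leaf. Nearest: P10.

== RESULT ==
9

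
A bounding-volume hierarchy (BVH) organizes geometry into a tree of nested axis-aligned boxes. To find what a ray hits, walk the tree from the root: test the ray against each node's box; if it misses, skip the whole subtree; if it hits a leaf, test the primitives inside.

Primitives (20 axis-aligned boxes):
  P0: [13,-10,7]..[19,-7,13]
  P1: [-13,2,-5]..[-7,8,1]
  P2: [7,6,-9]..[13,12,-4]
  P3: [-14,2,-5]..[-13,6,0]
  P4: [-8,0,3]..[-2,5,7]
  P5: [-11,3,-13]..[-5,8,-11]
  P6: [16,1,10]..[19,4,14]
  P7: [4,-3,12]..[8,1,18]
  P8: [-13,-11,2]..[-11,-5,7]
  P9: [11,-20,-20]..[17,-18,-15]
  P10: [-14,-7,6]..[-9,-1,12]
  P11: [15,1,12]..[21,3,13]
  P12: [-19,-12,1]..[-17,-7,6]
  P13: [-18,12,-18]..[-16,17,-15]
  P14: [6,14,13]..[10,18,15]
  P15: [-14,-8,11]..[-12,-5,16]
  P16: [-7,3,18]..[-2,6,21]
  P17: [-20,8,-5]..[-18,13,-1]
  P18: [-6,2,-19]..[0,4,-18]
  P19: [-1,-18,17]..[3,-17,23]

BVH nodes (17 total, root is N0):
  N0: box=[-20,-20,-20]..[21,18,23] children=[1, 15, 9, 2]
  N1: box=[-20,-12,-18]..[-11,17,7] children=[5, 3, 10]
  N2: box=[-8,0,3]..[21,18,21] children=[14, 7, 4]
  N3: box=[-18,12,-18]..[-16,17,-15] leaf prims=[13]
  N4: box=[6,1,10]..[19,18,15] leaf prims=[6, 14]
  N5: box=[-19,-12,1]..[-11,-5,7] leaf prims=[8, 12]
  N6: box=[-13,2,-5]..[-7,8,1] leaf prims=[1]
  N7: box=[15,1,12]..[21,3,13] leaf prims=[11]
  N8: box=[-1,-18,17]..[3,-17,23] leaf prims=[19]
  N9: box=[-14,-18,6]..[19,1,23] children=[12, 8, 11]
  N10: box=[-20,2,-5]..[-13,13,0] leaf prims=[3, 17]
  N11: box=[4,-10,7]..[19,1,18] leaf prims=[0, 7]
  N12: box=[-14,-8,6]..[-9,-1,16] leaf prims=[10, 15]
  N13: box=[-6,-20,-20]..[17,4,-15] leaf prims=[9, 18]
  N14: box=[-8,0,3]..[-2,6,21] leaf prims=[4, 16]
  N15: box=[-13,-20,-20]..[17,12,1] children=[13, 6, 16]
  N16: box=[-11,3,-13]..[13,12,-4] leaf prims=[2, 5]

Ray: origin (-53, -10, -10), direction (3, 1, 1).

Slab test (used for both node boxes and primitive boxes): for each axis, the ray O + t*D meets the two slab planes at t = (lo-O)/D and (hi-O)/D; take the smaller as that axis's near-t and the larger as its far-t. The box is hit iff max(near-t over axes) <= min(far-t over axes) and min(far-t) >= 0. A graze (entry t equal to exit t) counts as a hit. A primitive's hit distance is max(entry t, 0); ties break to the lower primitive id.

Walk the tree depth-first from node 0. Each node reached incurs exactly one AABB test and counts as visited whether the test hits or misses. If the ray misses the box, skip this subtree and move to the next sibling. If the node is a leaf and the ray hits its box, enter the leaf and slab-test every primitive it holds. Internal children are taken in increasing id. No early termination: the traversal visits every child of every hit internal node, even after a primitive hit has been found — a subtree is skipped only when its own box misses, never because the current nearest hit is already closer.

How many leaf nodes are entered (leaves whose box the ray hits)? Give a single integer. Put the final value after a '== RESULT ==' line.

Trace the traversal:
N0 x:[11,74/3] y:[-10,28] z:[-10,33] -> hit [11,74/3], descend [1, 2, 9, 15]
  N1 x:[11,14] y:[-2,27] z:[-8,17] -> hit [11,14], descend [3, 5, 10]
    N3 x:[35/3,37/3] y:[22,27] z:[-8,-5] -> miss, prune
    N5 x:[34/3,14] y:[-2,5] z:[11,17] -> miss, prune
    N10 x:[11,40/3] y:[12,23] z:[5,10] -> miss, prune
  N2 x:[15,74/3] y:[10,28] z:[13,31] -> hit [15,74/3], descend [4, 7, 14]
    N4 x:[59/3,24] y:[11,28] z:[20,25] -> hit [20,24] leaf, test {P6(miss), P14(miss)}
    N7 x:[68/3,74/3] y:[11,13] z:[22,23] -> miss, prune
    N14 x:[15,17] y:[10,16] z:[13,31] -> hit [15,16] leaf, test {P4@t=15, P16(miss)}
  N9 x:[13,24] y:[-8,11] z:[16,33] -> miss, prune
  N15 x:[40/3,70/3] y:[-10,22] z:[-10,11] -> miss, prune

order=[0, 1, 3, 5, 10, 2, 4, 7, 14, 9, 15]  |boxes|=11  |leaves|=2  hit=P4

== RESULT ==
2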